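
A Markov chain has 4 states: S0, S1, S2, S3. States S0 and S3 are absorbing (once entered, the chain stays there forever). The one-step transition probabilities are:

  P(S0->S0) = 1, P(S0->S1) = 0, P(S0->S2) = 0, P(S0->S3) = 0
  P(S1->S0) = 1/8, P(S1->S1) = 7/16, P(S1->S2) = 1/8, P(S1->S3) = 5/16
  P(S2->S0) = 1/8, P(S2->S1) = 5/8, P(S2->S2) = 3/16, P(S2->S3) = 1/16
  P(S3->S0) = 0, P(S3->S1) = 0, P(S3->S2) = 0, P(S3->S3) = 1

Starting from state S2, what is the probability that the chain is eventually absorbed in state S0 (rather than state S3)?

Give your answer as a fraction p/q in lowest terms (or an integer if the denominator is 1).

Let a_i = P(absorbed in S0 | start in state i).
Boundary conditions: a_S0 = 1, a_S3 = 0.
For each transient state i, a_i = sum_j P(i->j) * a_j:
  a_S1 = 1/8*a_S0 + 7/16*a_S1 + 1/8*a_S2 + 5/16*a_S3
  a_S2 = 1/8*a_S0 + 5/8*a_S1 + 3/16*a_S2 + 1/16*a_S3

Substituting a_S0 = 1 and a_S3 = 0, rearrange to (I - Q) a = r where r[i] = P(i -> S0):
  [9/16, -1/8] . (a_S1, a_S2) = 1/8
  [-5/8, 13/16] . (a_S1, a_S2) = 1/8

Solving yields:
  a_S1 = 30/97
  a_S2 = 38/97

Starting state is S2, so the absorption probability is a_S2 = 38/97.

Answer: 38/97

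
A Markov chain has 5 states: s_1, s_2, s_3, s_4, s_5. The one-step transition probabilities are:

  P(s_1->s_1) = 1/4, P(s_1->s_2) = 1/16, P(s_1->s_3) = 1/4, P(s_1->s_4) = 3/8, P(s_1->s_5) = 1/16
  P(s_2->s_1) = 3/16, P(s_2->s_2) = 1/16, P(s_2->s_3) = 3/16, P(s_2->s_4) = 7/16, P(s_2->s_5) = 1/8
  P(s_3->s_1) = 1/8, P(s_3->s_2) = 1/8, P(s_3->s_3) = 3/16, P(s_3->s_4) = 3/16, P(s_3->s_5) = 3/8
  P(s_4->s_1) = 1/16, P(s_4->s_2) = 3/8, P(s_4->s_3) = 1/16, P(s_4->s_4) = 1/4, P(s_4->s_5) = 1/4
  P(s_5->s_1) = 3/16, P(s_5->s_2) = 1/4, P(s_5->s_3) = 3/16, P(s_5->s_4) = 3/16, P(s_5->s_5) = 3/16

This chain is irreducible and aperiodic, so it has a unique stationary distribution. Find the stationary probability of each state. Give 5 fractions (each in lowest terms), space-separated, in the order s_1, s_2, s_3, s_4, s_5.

Answer: 3425/22617 4511/22617 10960/67851 19234/67851 13849/67851

Derivation:
The stationary distribution satisfies pi = pi * P, i.e.:
  pi_s_1 = 1/4*pi_s_1 + 3/16*pi_s_2 + 1/8*pi_s_3 + 1/16*pi_s_4 + 3/16*pi_s_5
  pi_s_2 = 1/16*pi_s_1 + 1/16*pi_s_2 + 1/8*pi_s_3 + 3/8*pi_s_4 + 1/4*pi_s_5
  pi_s_3 = 1/4*pi_s_1 + 3/16*pi_s_2 + 3/16*pi_s_3 + 1/16*pi_s_4 + 3/16*pi_s_5
  pi_s_4 = 3/8*pi_s_1 + 7/16*pi_s_2 + 3/16*pi_s_3 + 1/4*pi_s_4 + 3/16*pi_s_5
  pi_s_5 = 1/16*pi_s_1 + 1/8*pi_s_2 + 3/8*pi_s_3 + 1/4*pi_s_4 + 3/16*pi_s_5
with normalization: pi_s_1 + pi_s_2 + pi_s_3 + pi_s_4 + pi_s_5 = 1.

Using the first 4 balance equations plus normalization, the linear system A*pi = b is:
  [-3/4, 3/16, 1/8, 1/16, 3/16] . pi = 0
  [1/16, -15/16, 1/8, 3/8, 1/4] . pi = 0
  [1/4, 3/16, -13/16, 1/16, 3/16] . pi = 0
  [3/8, 7/16, 3/16, -3/4, 3/16] . pi = 0
  [1, 1, 1, 1, 1] . pi = 1

Solving yields:
  pi_s_1 = 3425/22617
  pi_s_2 = 4511/22617
  pi_s_3 = 10960/67851
  pi_s_4 = 19234/67851
  pi_s_5 = 13849/67851

Verification (pi * P):
  3425/22617*1/4 + 4511/22617*3/16 + 10960/67851*1/8 + 19234/67851*1/16 + 13849/67851*3/16 = 3425/22617 = pi_s_1  (ok)
  3425/22617*1/16 + 4511/22617*1/16 + 10960/67851*1/8 + 19234/67851*3/8 + 13849/67851*1/4 = 4511/22617 = pi_s_2  (ok)
  3425/22617*1/4 + 4511/22617*3/16 + 10960/67851*3/16 + 19234/67851*1/16 + 13849/67851*3/16 = 10960/67851 = pi_s_3  (ok)
  3425/22617*3/8 + 4511/22617*7/16 + 10960/67851*3/16 + 19234/67851*1/4 + 13849/67851*3/16 = 19234/67851 = pi_s_4  (ok)
  3425/22617*1/16 + 4511/22617*1/8 + 10960/67851*3/8 + 19234/67851*1/4 + 13849/67851*3/16 = 13849/67851 = pi_s_5  (ok)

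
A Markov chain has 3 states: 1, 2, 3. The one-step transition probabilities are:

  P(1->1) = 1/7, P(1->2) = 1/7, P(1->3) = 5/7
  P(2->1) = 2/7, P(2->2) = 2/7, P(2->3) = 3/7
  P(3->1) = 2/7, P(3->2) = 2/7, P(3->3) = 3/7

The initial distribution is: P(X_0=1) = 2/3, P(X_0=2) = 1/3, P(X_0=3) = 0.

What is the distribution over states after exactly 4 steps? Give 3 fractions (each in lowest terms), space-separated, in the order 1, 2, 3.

Answer: 1802/7203 1802/7203 3599/7203

Derivation:
Propagating the distribution step by step (d_{t+1} = d_t * P):
d_0 = (1=2/3, 2=1/3, 3=0)
  d_1[1] = 2/3*1/7 + 1/3*2/7 + 0*2/7 = 4/21
  d_1[2] = 2/3*1/7 + 1/3*2/7 + 0*2/7 = 4/21
  d_1[3] = 2/3*5/7 + 1/3*3/7 + 0*3/7 = 13/21
d_1 = (1=4/21, 2=4/21, 3=13/21)
  d_2[1] = 4/21*1/7 + 4/21*2/7 + 13/21*2/7 = 38/147
  d_2[2] = 4/21*1/7 + 4/21*2/7 + 13/21*2/7 = 38/147
  d_2[3] = 4/21*5/7 + 4/21*3/7 + 13/21*3/7 = 71/147
d_2 = (1=38/147, 2=38/147, 3=71/147)
  d_3[1] = 38/147*1/7 + 38/147*2/7 + 71/147*2/7 = 256/1029
  d_3[2] = 38/147*1/7 + 38/147*2/7 + 71/147*2/7 = 256/1029
  d_3[3] = 38/147*5/7 + 38/147*3/7 + 71/147*3/7 = 517/1029
d_3 = (1=256/1029, 2=256/1029, 3=517/1029)
  d_4[1] = 256/1029*1/7 + 256/1029*2/7 + 517/1029*2/7 = 1802/7203
  d_4[2] = 256/1029*1/7 + 256/1029*2/7 + 517/1029*2/7 = 1802/7203
  d_4[3] = 256/1029*5/7 + 256/1029*3/7 + 517/1029*3/7 = 3599/7203
d_4 = (1=1802/7203, 2=1802/7203, 3=3599/7203)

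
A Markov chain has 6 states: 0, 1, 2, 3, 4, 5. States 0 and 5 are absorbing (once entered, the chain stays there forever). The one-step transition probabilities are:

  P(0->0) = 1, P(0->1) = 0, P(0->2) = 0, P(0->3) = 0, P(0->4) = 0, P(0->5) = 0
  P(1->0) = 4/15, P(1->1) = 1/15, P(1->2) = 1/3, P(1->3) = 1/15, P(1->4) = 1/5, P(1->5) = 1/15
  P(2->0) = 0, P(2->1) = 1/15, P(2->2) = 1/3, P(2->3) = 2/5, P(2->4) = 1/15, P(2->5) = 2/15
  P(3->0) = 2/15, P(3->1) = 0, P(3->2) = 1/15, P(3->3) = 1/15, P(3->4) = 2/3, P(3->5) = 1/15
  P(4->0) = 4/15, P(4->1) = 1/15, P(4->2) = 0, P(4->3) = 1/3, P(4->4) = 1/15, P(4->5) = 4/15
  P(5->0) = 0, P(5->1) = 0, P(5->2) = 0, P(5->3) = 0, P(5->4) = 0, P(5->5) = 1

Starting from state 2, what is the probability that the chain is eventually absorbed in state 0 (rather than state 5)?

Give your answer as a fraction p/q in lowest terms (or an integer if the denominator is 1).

Answer: 3874/8781

Derivation:
Let a_i = P(absorbed in 0 | start in state i).
Boundary conditions: a_0 = 1, a_5 = 0.
For each transient state i, a_i = sum_j P(i->j) * a_j:
  a_1 = 4/15*a_0 + 1/15*a_1 + 1/3*a_2 + 1/15*a_3 + 1/5*a_4 + 1/15*a_5
  a_2 = 0*a_0 + 1/15*a_1 + 1/3*a_2 + 2/5*a_3 + 1/15*a_4 + 2/15*a_5
  a_3 = 2/15*a_0 + 0*a_1 + 1/15*a_2 + 1/15*a_3 + 2/3*a_4 + 1/15*a_5
  a_4 = 4/15*a_0 + 1/15*a_1 + 0*a_2 + 1/3*a_3 + 1/15*a_4 + 4/15*a_5

Substituting a_0 = 1 and a_5 = 0, rearrange to (I - Q) a = r where r[i] = P(i -> 0):
  [14/15, -1/3, -1/15, -1/5] . (a_1, a_2, a_3, a_4) = 4/15
  [-1/15, 2/3, -2/5, -1/15] . (a_1, a_2, a_3, a_4) = 0
  [0, -1/15, 14/15, -2/3] . (a_1, a_2, a_3, a_4) = 2/15
  [-1/15, 0, -1/3, 14/15] . (a_1, a_2, a_3, a_4) = 4/15

Solving yields:
  a_1 = 1741/2927
  a_2 = 3874/8781
  a_3 = 4819/8781
  a_4 = 4603/8781

Starting state is 2, so the absorption probability is a_2 = 3874/8781.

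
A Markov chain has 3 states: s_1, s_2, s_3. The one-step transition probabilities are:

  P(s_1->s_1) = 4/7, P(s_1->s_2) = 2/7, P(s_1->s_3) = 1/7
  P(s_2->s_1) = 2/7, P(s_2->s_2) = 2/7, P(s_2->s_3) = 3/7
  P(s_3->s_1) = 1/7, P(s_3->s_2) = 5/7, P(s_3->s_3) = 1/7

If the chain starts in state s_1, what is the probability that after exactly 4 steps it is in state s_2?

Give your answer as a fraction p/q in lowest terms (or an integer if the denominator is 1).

Computing P^4 by repeated multiplication:
P^1 =
  s_1: [4/7, 2/7, 1/7]
  s_2: [2/7, 2/7, 3/7]
  s_3: [1/7, 5/7, 1/7]
P^2 =
  s_1: [3/7, 17/49, 11/49]
  s_2: [15/49, 23/49, 11/49]
  s_3: [15/49, 17/49, 17/49]
P^3 =
  s_1: [129/343, 131/343, 83/343]
  s_2: [117/343, 131/343, 95/343]
  s_3: [111/343, 149/343, 83/343]
P^4 =
  s_1: [123/343, 935/2401, 605/2401]
  s_2: [825/2401, 971/2401, 605/2401]
  s_3: [825/2401, 935/2401, 641/2401]

(P^4)[s_1 -> s_2] = 935/2401

Answer: 935/2401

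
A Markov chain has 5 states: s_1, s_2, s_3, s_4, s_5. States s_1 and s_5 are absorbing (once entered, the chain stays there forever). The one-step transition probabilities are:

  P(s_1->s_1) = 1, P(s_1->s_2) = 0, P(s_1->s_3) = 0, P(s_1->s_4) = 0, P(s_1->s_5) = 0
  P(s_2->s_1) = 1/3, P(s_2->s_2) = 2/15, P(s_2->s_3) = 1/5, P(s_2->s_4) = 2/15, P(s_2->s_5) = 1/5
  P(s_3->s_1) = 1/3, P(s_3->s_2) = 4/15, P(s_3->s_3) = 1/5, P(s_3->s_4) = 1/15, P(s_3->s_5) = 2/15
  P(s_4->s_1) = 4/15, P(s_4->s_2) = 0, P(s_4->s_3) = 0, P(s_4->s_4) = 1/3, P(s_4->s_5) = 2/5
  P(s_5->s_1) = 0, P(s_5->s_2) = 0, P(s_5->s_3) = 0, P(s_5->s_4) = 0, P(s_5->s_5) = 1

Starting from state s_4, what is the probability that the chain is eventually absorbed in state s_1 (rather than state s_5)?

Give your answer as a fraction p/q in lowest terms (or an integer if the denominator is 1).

Answer: 2/5

Derivation:
Let a_i = P(absorbed in s_1 | start in state i).
Boundary conditions: a_s_1 = 1, a_s_5 = 0.
For each transient state i, a_i = sum_j P(i->j) * a_j:
  a_s_2 = 1/3*a_s_1 + 2/15*a_s_2 + 1/5*a_s_3 + 2/15*a_s_4 + 1/5*a_s_5
  a_s_3 = 1/3*a_s_1 + 4/15*a_s_2 + 1/5*a_s_3 + 1/15*a_s_4 + 2/15*a_s_5
  a_s_4 = 4/15*a_s_1 + 0*a_s_2 + 0*a_s_3 + 1/3*a_s_4 + 2/5*a_s_5

Substituting a_s_1 = 1 and a_s_5 = 0, rearrange to (I - Q) a = r where r[i] = P(i -> s_1):
  [13/15, -1/5, -2/15] . (a_s_2, a_s_3, a_s_4) = 1/3
  [-4/15, 4/5, -1/15] . (a_s_2, a_s_3, a_s_4) = 1/3
  [0, 0, 2/3] . (a_s_2, a_s_3, a_s_4) = 4/15

Solving yields:
  a_s_2 = 143/240
  a_s_3 = 467/720
  a_s_4 = 2/5

Starting state is s_4, so the absorption probability is a_s_4 = 2/5.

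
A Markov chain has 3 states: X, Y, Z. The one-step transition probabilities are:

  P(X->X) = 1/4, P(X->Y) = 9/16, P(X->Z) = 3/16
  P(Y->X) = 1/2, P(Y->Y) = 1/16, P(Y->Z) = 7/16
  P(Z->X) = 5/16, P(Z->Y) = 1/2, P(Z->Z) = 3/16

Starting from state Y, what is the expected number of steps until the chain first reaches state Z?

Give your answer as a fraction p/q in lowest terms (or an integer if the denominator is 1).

Answer: 80/27

Derivation:
Let h_i = expected steps to first reach Z from state i.
Boundary: h_Z = 0.
First-step equations for the other states:
  h_X = 1 + 1/4*h_X + 9/16*h_Y + 3/16*h_Z
  h_Y = 1 + 1/2*h_X + 1/16*h_Y + 7/16*h_Z

Substituting h_Z = 0 and rearranging gives the linear system (I - Q) h = 1:
  [3/4, -9/16] . (h_X, h_Y) = 1
  [-1/2, 15/16] . (h_X, h_Y) = 1

Solving yields:
  h_X = 32/9
  h_Y = 80/27

Starting state is Y, so the expected hitting time is h_Y = 80/27.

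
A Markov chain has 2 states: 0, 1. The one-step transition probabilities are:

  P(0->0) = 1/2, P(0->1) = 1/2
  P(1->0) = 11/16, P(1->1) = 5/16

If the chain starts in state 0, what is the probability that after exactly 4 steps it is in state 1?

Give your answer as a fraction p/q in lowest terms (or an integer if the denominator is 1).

Answer: 3445/8192

Derivation:
Computing P^4 by repeated multiplication:
P^1 =
  0: [1/2, 1/2]
  1: [11/16, 5/16]
P^2 =
  0: [19/32, 13/32]
  1: [143/256, 113/256]
P^3 =
  0: [295/512, 217/512]
  1: [2387/4096, 1709/4096]
P^4 =
  0: [4747/8192, 3445/8192]
  1: [37895/65536, 27641/65536]

(P^4)[0 -> 1] = 3445/8192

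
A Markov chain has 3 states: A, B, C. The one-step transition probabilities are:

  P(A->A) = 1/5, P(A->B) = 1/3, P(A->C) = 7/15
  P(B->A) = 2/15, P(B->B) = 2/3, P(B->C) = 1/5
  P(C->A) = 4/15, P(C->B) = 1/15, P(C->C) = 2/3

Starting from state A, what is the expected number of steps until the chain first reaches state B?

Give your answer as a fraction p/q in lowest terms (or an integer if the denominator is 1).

Answer: 45/8

Derivation:
Let h_i = expected steps to first reach B from state i.
Boundary: h_B = 0.
First-step equations for the other states:
  h_A = 1 + 1/5*h_A + 1/3*h_B + 7/15*h_C
  h_C = 1 + 4/15*h_A + 1/15*h_B + 2/3*h_C

Substituting h_B = 0 and rearranging gives the linear system (I - Q) h = 1:
  [4/5, -7/15] . (h_A, h_C) = 1
  [-4/15, 1/3] . (h_A, h_C) = 1

Solving yields:
  h_A = 45/8
  h_C = 15/2

Starting state is A, so the expected hitting time is h_A = 45/8.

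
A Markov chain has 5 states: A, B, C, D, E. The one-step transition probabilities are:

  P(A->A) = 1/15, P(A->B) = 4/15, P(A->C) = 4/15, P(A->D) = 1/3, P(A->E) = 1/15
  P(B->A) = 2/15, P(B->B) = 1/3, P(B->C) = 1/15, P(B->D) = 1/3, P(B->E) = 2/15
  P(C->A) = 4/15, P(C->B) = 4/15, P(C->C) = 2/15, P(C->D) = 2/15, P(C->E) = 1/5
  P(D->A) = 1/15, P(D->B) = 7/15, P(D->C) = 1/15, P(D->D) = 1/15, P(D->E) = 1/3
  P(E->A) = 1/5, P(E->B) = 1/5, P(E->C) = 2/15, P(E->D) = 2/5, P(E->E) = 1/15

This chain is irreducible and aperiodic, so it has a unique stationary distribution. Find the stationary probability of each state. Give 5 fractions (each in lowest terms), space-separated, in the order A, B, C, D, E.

Answer: 1463/10930 717/2186 614/5465 2781/10930 1873/10930

Derivation:
The stationary distribution satisfies pi = pi * P, i.e.:
  pi_A = 1/15*pi_A + 2/15*pi_B + 4/15*pi_C + 1/15*pi_D + 1/5*pi_E
  pi_B = 4/15*pi_A + 1/3*pi_B + 4/15*pi_C + 7/15*pi_D + 1/5*pi_E
  pi_C = 4/15*pi_A + 1/15*pi_B + 2/15*pi_C + 1/15*pi_D + 2/15*pi_E
  pi_D = 1/3*pi_A + 1/3*pi_B + 2/15*pi_C + 1/15*pi_D + 2/5*pi_E
  pi_E = 1/15*pi_A + 2/15*pi_B + 1/5*pi_C + 1/3*pi_D + 1/15*pi_E
with normalization: pi_A + pi_B + pi_C + pi_D + pi_E = 1.

Using the first 4 balance equations plus normalization, the linear system A*pi = b is:
  [-14/15, 2/15, 4/15, 1/15, 1/5] . pi = 0
  [4/15, -2/3, 4/15, 7/15, 1/5] . pi = 0
  [4/15, 1/15, -13/15, 1/15, 2/15] . pi = 0
  [1/3, 1/3, 2/15, -14/15, 2/5] . pi = 0
  [1, 1, 1, 1, 1] . pi = 1

Solving yields:
  pi_A = 1463/10930
  pi_B = 717/2186
  pi_C = 614/5465
  pi_D = 2781/10930
  pi_E = 1873/10930

Verification (pi * P):
  1463/10930*1/15 + 717/2186*2/15 + 614/5465*4/15 + 2781/10930*1/15 + 1873/10930*1/5 = 1463/10930 = pi_A  (ok)
  1463/10930*4/15 + 717/2186*1/3 + 614/5465*4/15 + 2781/10930*7/15 + 1873/10930*1/5 = 717/2186 = pi_B  (ok)
  1463/10930*4/15 + 717/2186*1/15 + 614/5465*2/15 + 2781/10930*1/15 + 1873/10930*2/15 = 614/5465 = pi_C  (ok)
  1463/10930*1/3 + 717/2186*1/3 + 614/5465*2/15 + 2781/10930*1/15 + 1873/10930*2/5 = 2781/10930 = pi_D  (ok)
  1463/10930*1/15 + 717/2186*2/15 + 614/5465*1/5 + 2781/10930*1/3 + 1873/10930*1/15 = 1873/10930 = pi_E  (ok)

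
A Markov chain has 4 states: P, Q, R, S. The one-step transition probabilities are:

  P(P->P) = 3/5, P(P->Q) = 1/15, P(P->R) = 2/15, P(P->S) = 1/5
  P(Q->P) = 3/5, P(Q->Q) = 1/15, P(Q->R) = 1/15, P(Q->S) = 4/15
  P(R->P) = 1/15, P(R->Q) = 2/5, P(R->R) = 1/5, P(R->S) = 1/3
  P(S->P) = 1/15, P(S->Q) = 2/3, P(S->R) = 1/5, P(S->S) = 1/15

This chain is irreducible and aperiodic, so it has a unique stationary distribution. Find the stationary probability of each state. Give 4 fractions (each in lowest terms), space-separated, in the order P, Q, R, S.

The stationary distribution satisfies pi = pi * P, i.e.:
  pi_P = 3/5*pi_P + 3/5*pi_Q + 1/15*pi_R + 1/15*pi_S
  pi_Q = 1/15*pi_P + 1/15*pi_Q + 2/5*pi_R + 2/3*pi_S
  pi_R = 2/15*pi_P + 1/15*pi_Q + 1/5*pi_R + 1/5*pi_S
  pi_S = 1/5*pi_P + 4/15*pi_Q + 1/3*pi_R + 1/15*pi_S
with normalization: pi_P + pi_Q + pi_R + pi_S = 1.

Using the first 3 balance equations plus normalization, the linear system A*pi = b is:
  [-2/5, 3/5, 1/15, 1/15] . pi = 0
  [1/15, -14/15, 2/5, 2/3] . pi = 0
  [2/15, 1/15, -4/5, 1/5] . pi = 0
  [1, 1, 1, 1] . pi = 1

Solving yields:
  pi_P = 182/439
  pi_Q = 835/3512
  pi_R = 247/1756
  pi_S = 727/3512

Verification (pi * P):
  182/439*3/5 + 835/3512*3/5 + 247/1756*1/15 + 727/3512*1/15 = 182/439 = pi_P  (ok)
  182/439*1/15 + 835/3512*1/15 + 247/1756*2/5 + 727/3512*2/3 = 835/3512 = pi_Q  (ok)
  182/439*2/15 + 835/3512*1/15 + 247/1756*1/5 + 727/3512*1/5 = 247/1756 = pi_R  (ok)
  182/439*1/5 + 835/3512*4/15 + 247/1756*1/3 + 727/3512*1/15 = 727/3512 = pi_S  (ok)

Answer: 182/439 835/3512 247/1756 727/3512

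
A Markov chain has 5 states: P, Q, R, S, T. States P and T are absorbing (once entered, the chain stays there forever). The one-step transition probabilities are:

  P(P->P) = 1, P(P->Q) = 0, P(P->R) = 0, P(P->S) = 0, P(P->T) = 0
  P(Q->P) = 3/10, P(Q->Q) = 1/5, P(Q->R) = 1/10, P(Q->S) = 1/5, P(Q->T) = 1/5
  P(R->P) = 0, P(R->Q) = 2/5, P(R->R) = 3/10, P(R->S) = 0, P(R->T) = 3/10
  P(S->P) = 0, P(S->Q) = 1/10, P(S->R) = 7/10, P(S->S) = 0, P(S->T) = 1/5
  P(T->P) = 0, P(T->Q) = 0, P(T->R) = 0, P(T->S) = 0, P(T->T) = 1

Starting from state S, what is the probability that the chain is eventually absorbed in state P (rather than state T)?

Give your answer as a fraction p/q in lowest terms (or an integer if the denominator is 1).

Answer: 7/30

Derivation:
Let a_i = P(absorbed in P | start in state i).
Boundary conditions: a_P = 1, a_T = 0.
For each transient state i, a_i = sum_j P(i->j) * a_j:
  a_Q = 3/10*a_P + 1/5*a_Q + 1/10*a_R + 1/5*a_S + 1/5*a_T
  a_R = 0*a_P + 2/5*a_Q + 3/10*a_R + 0*a_S + 3/10*a_T
  a_S = 0*a_P + 1/10*a_Q + 7/10*a_R + 0*a_S + 1/5*a_T

Substituting a_P = 1 and a_T = 0, rearrange to (I - Q) a = r where r[i] = P(i -> P):
  [4/5, -1/10, -1/5] . (a_Q, a_R, a_S) = 3/10
  [-2/5, 7/10, 0] . (a_Q, a_R, a_S) = 0
  [-1/10, -7/10, 1] . (a_Q, a_R, a_S) = 0

Solving yields:
  a_Q = 7/15
  a_R = 4/15
  a_S = 7/30

Starting state is S, so the absorption probability is a_S = 7/30.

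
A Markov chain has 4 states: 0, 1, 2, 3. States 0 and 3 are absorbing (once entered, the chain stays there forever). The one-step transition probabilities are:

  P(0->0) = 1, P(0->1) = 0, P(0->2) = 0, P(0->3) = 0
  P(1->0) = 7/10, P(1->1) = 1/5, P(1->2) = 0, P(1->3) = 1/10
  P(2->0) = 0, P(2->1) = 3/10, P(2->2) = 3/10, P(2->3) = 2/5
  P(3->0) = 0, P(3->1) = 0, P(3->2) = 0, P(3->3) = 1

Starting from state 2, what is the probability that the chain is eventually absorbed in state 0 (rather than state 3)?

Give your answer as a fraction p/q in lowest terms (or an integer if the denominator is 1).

Answer: 3/8

Derivation:
Let a_i = P(absorbed in 0 | start in state i).
Boundary conditions: a_0 = 1, a_3 = 0.
For each transient state i, a_i = sum_j P(i->j) * a_j:
  a_1 = 7/10*a_0 + 1/5*a_1 + 0*a_2 + 1/10*a_3
  a_2 = 0*a_0 + 3/10*a_1 + 3/10*a_2 + 2/5*a_3

Substituting a_0 = 1 and a_3 = 0, rearrange to (I - Q) a = r where r[i] = P(i -> 0):
  [4/5, 0] . (a_1, a_2) = 7/10
  [-3/10, 7/10] . (a_1, a_2) = 0

Solving yields:
  a_1 = 7/8
  a_2 = 3/8

Starting state is 2, so the absorption probability is a_2 = 3/8.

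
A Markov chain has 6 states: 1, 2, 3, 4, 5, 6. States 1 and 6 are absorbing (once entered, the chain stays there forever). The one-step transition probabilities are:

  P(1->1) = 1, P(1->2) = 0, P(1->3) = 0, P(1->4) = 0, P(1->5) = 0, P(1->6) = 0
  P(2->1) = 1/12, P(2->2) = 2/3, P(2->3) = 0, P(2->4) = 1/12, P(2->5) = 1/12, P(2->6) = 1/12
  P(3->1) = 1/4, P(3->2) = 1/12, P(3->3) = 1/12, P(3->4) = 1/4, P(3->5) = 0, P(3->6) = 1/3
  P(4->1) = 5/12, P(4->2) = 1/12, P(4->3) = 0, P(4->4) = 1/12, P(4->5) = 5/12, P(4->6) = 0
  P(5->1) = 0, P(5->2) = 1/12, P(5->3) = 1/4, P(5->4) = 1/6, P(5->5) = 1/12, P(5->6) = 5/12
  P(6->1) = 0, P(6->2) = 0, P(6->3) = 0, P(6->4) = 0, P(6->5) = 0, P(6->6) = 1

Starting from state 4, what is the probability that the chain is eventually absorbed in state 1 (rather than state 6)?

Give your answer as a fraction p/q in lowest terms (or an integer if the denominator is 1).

Answer: 1365/2164

Derivation:
Let a_i = P(absorbed in 1 | start in state i).
Boundary conditions: a_1 = 1, a_6 = 0.
For each transient state i, a_i = sum_j P(i->j) * a_j:
  a_2 = 1/12*a_1 + 2/3*a_2 + 0*a_3 + 1/12*a_4 + 1/12*a_5 + 1/12*a_6
  a_3 = 1/4*a_1 + 1/12*a_2 + 1/12*a_3 + 1/4*a_4 + 0*a_5 + 1/3*a_6
  a_4 = 5/12*a_1 + 1/12*a_2 + 0*a_3 + 1/12*a_4 + 5/12*a_5 + 0*a_6
  a_5 = 0*a_1 + 1/12*a_2 + 1/4*a_3 + 1/6*a_4 + 1/12*a_5 + 5/12*a_6

Substituting a_1 = 1 and a_6 = 0, rearrange to (I - Q) a = r where r[i] = P(i -> 1):
  [1/3, 0, -1/12, -1/12] . (a_2, a_3, a_4, a_5) = 1/12
  [-1/12, 11/12, -1/4, 0] . (a_2, a_3, a_4, a_5) = 1/4
  [-1/12, 0, 11/12, -5/12] . (a_2, a_3, a_4, a_5) = 5/12
  [-1/12, -1/4, -1/6, 11/12] . (a_2, a_3, a_4, a_5) = 0

Solving yields:
  a_2 = 260/541
  a_3 = 1057/2164
  a_4 = 1365/2164
  a_5 = 631/2164

Starting state is 4, so the absorption probability is a_4 = 1365/2164.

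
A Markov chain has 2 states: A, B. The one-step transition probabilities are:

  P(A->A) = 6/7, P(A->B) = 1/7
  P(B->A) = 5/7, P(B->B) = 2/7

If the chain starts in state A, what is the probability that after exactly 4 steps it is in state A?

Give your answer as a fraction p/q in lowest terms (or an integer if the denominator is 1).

Answer: 2001/2401

Derivation:
Computing P^4 by repeated multiplication:
P^1 =
  A: [6/7, 1/7]
  B: [5/7, 2/7]
P^2 =
  A: [41/49, 8/49]
  B: [40/49, 9/49]
P^3 =
  A: [286/343, 57/343]
  B: [285/343, 58/343]
P^4 =
  A: [2001/2401, 400/2401]
  B: [2000/2401, 401/2401]

(P^4)[A -> A] = 2001/2401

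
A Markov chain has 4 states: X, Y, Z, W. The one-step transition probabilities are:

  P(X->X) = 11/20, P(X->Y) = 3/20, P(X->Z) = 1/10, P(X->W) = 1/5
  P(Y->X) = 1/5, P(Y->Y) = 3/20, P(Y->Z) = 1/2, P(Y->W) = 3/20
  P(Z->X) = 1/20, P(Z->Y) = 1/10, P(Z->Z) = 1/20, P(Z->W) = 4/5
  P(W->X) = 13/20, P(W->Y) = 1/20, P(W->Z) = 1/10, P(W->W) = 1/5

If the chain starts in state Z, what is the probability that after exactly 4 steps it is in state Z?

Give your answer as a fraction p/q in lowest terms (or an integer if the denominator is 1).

Answer: 22759/160000

Derivation:
Computing P^4 by repeated multiplication:
P^1 =
  X: [11/20, 3/20, 1/10, 1/5]
  Y: [1/5, 3/20, 1/2, 3/20]
  Z: [1/20, 1/10, 1/20, 4/5]
  W: [13/20, 1/20, 1/10, 1/5]
P^2 =
  X: [187/400, 1/8, 31/200, 101/400]
  Y: [21/80, 11/100, 27/200, 197/400]
  Z: [57/100, 27/400, 11/80, 9/40]
  W: [201/400, 1/8, 23/200, 103/400]
P^3 =
  X: [227/500, 117/1000, 569/4000, 1147/4000]
  Y: [1973/4000, 47/500, 549/4000, 551/2000]
  Z: [3841/8000, 193/1600, 961/8000, 2233/8000]
  W: [949/2000, 237/2000, 577/4000, 1051/4000]
P^4 =
  X: [2333/5000, 9137/80000, 447/3200, 559/2000]
  Y: [19041/40000, 9247/80000, 10459/80000, 5553/20000]
  Z: [76101/160000, 18573/160000, 22759/160000, 42567/160000]
  W: [18507/40000, 9321/80000, 2243/16000, 449/1600]

(P^4)[Z -> Z] = 22759/160000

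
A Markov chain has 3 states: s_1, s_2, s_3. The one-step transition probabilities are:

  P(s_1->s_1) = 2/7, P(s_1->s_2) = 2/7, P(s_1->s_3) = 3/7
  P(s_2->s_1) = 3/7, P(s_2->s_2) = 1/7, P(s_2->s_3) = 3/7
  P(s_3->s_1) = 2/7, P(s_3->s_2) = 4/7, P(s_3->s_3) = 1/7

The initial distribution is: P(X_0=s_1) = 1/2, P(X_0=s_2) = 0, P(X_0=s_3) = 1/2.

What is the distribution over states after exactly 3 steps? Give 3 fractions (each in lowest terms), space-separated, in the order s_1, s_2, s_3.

Answer: 113/343 117/343 113/343

Derivation:
Propagating the distribution step by step (d_{t+1} = d_t * P):
d_0 = (s_1=1/2, s_2=0, s_3=1/2)
  d_1[s_1] = 1/2*2/7 + 0*3/7 + 1/2*2/7 = 2/7
  d_1[s_2] = 1/2*2/7 + 0*1/7 + 1/2*4/7 = 3/7
  d_1[s_3] = 1/2*3/7 + 0*3/7 + 1/2*1/7 = 2/7
d_1 = (s_1=2/7, s_2=3/7, s_3=2/7)
  d_2[s_1] = 2/7*2/7 + 3/7*3/7 + 2/7*2/7 = 17/49
  d_2[s_2] = 2/7*2/7 + 3/7*1/7 + 2/7*4/7 = 15/49
  d_2[s_3] = 2/7*3/7 + 3/7*3/7 + 2/7*1/7 = 17/49
d_2 = (s_1=17/49, s_2=15/49, s_3=17/49)
  d_3[s_1] = 17/49*2/7 + 15/49*3/7 + 17/49*2/7 = 113/343
  d_3[s_2] = 17/49*2/7 + 15/49*1/7 + 17/49*4/7 = 117/343
  d_3[s_3] = 17/49*3/7 + 15/49*3/7 + 17/49*1/7 = 113/343
d_3 = (s_1=113/343, s_2=117/343, s_3=113/343)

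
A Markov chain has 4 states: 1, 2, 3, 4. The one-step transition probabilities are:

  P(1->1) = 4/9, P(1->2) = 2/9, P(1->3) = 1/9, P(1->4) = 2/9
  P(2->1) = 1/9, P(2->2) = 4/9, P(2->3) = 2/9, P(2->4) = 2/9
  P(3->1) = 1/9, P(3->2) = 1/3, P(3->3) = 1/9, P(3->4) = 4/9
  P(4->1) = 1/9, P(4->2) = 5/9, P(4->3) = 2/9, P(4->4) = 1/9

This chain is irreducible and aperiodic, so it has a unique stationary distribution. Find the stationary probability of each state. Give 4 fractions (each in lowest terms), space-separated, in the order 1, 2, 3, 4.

Answer: 1/6 31/75 11/60 71/300

Derivation:
The stationary distribution satisfies pi = pi * P, i.e.:
  pi_1 = 4/9*pi_1 + 1/9*pi_2 + 1/9*pi_3 + 1/9*pi_4
  pi_2 = 2/9*pi_1 + 4/9*pi_2 + 1/3*pi_3 + 5/9*pi_4
  pi_3 = 1/9*pi_1 + 2/9*pi_2 + 1/9*pi_3 + 2/9*pi_4
  pi_4 = 2/9*pi_1 + 2/9*pi_2 + 4/9*pi_3 + 1/9*pi_4
with normalization: pi_1 + pi_2 + pi_3 + pi_4 = 1.

Using the first 3 balance equations plus normalization, the linear system A*pi = b is:
  [-5/9, 1/9, 1/9, 1/9] . pi = 0
  [2/9, -5/9, 1/3, 5/9] . pi = 0
  [1/9, 2/9, -8/9, 2/9] . pi = 0
  [1, 1, 1, 1] . pi = 1

Solving yields:
  pi_1 = 1/6
  pi_2 = 31/75
  pi_3 = 11/60
  pi_4 = 71/300

Verification (pi * P):
  1/6*4/9 + 31/75*1/9 + 11/60*1/9 + 71/300*1/9 = 1/6 = pi_1  (ok)
  1/6*2/9 + 31/75*4/9 + 11/60*1/3 + 71/300*5/9 = 31/75 = pi_2  (ok)
  1/6*1/9 + 31/75*2/9 + 11/60*1/9 + 71/300*2/9 = 11/60 = pi_3  (ok)
  1/6*2/9 + 31/75*2/9 + 11/60*4/9 + 71/300*1/9 = 71/300 = pi_4  (ok)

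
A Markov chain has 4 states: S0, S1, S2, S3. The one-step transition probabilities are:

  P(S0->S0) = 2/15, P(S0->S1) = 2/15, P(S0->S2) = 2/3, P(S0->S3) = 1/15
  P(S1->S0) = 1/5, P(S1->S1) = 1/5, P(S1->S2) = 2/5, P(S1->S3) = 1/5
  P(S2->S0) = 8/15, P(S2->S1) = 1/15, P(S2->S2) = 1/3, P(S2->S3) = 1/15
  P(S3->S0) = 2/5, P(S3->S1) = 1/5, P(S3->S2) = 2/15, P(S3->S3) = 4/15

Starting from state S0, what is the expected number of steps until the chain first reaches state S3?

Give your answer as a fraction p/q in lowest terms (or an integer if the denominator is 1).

Let h_i = expected steps to first reach S3 from state i.
Boundary: h_S3 = 0.
First-step equations for the other states:
  h_S0 = 1 + 2/15*h_S0 + 2/15*h_S1 + 2/3*h_S2 + 1/15*h_S3
  h_S1 = 1 + 1/5*h_S0 + 1/5*h_S1 + 2/5*h_S2 + 1/5*h_S3
  h_S2 = 1 + 8/15*h_S0 + 1/15*h_S1 + 1/3*h_S2 + 1/15*h_S3

Substituting h_S3 = 0 and rearranging gives the linear system (I - Q) h = 1:
  [13/15, -2/15, -2/3] . (h_S0, h_S1, h_S2) = 1
  [-1/5, 4/5, -2/5] . (h_S0, h_S1, h_S2) = 1
  [-8/15, -1/15, 2/3] . (h_S0, h_S1, h_S2) = 1

Solving yields:
  h_S0 = 345/28
  h_S1 = 295/28
  h_S2 = 695/56

Starting state is S0, so the expected hitting time is h_S0 = 345/28.

Answer: 345/28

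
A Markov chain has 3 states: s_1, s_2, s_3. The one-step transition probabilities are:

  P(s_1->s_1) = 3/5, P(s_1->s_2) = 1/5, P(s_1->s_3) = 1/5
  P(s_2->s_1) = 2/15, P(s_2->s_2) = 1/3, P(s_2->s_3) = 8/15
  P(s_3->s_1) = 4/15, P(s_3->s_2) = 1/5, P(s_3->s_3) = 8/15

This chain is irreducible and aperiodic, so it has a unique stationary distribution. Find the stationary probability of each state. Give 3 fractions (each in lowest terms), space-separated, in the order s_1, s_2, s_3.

The stationary distribution satisfies pi = pi * P, i.e.:
  pi_s_1 = 3/5*pi_s_1 + 2/15*pi_s_2 + 4/15*pi_s_3
  pi_s_2 = 1/5*pi_s_1 + 1/3*pi_s_2 + 1/5*pi_s_3
  pi_s_3 = 1/5*pi_s_1 + 8/15*pi_s_2 + 8/15*pi_s_3
with normalization: pi_s_1 + pi_s_2 + pi_s_3 = 1.

Using the first 2 balance equations plus normalization, the linear system A*pi = b is:
  [-2/5, 2/15, 4/15] . pi = 0
  [1/5, -2/3, 1/5] . pi = 0
  [1, 1, 1] . pi = 1

Solving yields:
  pi_s_1 = 23/65
  pi_s_2 = 3/13
  pi_s_3 = 27/65

Verification (pi * P):
  23/65*3/5 + 3/13*2/15 + 27/65*4/15 = 23/65 = pi_s_1  (ok)
  23/65*1/5 + 3/13*1/3 + 27/65*1/5 = 3/13 = pi_s_2  (ok)
  23/65*1/5 + 3/13*8/15 + 27/65*8/15 = 27/65 = pi_s_3  (ok)

Answer: 23/65 3/13 27/65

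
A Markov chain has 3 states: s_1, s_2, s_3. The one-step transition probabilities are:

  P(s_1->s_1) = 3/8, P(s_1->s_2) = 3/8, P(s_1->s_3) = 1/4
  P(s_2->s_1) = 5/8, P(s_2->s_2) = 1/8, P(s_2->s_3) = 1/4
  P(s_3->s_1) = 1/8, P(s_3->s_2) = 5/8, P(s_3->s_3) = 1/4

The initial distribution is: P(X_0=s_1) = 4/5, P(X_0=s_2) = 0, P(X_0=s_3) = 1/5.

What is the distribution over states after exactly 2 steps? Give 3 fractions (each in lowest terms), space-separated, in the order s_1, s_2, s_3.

Answer: 67/160 53/160 1/4

Derivation:
Propagating the distribution step by step (d_{t+1} = d_t * P):
d_0 = (s_1=4/5, s_2=0, s_3=1/5)
  d_1[s_1] = 4/5*3/8 + 0*5/8 + 1/5*1/8 = 13/40
  d_1[s_2] = 4/5*3/8 + 0*1/8 + 1/5*5/8 = 17/40
  d_1[s_3] = 4/5*1/4 + 0*1/4 + 1/5*1/4 = 1/4
d_1 = (s_1=13/40, s_2=17/40, s_3=1/4)
  d_2[s_1] = 13/40*3/8 + 17/40*5/8 + 1/4*1/8 = 67/160
  d_2[s_2] = 13/40*3/8 + 17/40*1/8 + 1/4*5/8 = 53/160
  d_2[s_3] = 13/40*1/4 + 17/40*1/4 + 1/4*1/4 = 1/4
d_2 = (s_1=67/160, s_2=53/160, s_3=1/4)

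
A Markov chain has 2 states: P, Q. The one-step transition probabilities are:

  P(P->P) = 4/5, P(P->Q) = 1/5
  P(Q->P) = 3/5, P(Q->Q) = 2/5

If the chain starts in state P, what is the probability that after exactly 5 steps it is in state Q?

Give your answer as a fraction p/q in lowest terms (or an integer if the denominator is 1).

Answer: 781/3125

Derivation:
Computing P^5 by repeated multiplication:
P^1 =
  P: [4/5, 1/5]
  Q: [3/5, 2/5]
P^2 =
  P: [19/25, 6/25]
  Q: [18/25, 7/25]
P^3 =
  P: [94/125, 31/125]
  Q: [93/125, 32/125]
P^4 =
  P: [469/625, 156/625]
  Q: [468/625, 157/625]
P^5 =
  P: [2344/3125, 781/3125]
  Q: [2343/3125, 782/3125]

(P^5)[P -> Q] = 781/3125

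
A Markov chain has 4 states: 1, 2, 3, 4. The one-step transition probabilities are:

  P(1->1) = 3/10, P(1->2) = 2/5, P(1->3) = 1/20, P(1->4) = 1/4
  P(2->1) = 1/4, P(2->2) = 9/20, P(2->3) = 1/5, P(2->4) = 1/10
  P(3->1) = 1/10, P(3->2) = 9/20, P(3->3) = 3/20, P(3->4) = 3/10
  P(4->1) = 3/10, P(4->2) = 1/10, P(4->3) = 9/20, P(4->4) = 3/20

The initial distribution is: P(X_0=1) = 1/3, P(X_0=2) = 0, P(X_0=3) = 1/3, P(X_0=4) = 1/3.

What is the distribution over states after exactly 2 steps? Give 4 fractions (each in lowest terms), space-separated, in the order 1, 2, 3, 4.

Propagating the distribution step by step (d_{t+1} = d_t * P):
d_0 = (1=1/3, 2=0, 3=1/3, 4=1/3)
  d_1[1] = 1/3*3/10 + 0*1/4 + 1/3*1/10 + 1/3*3/10 = 7/30
  d_1[2] = 1/3*2/5 + 0*9/20 + 1/3*9/20 + 1/3*1/10 = 19/60
  d_1[3] = 1/3*1/20 + 0*1/5 + 1/3*3/20 + 1/3*9/20 = 13/60
  d_1[4] = 1/3*1/4 + 0*1/10 + 1/3*3/10 + 1/3*3/20 = 7/30
d_1 = (1=7/30, 2=19/60, 3=13/60, 4=7/30)
  d_2[1] = 7/30*3/10 + 19/60*1/4 + 13/60*1/10 + 7/30*3/10 = 289/1200
  d_2[2] = 7/30*2/5 + 19/60*9/20 + 13/60*9/20 + 7/30*1/10 = 107/300
  d_2[3] = 7/30*1/20 + 19/60*1/5 + 13/60*3/20 + 7/30*9/20 = 17/80
  d_2[4] = 7/30*1/4 + 19/60*1/10 + 13/60*3/10 + 7/30*3/20 = 19/100
d_2 = (1=289/1200, 2=107/300, 3=17/80, 4=19/100)

Answer: 289/1200 107/300 17/80 19/100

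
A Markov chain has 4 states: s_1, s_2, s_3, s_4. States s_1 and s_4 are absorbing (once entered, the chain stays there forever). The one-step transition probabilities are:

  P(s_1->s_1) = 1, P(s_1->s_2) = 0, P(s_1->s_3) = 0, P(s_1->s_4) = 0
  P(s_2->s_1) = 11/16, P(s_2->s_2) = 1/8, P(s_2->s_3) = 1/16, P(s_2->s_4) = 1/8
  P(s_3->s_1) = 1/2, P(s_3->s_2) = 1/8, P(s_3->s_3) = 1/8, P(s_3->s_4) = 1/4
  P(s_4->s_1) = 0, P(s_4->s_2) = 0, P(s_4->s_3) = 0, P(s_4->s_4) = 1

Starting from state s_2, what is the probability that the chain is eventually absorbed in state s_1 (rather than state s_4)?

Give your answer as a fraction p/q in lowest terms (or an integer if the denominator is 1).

Answer: 81/97

Derivation:
Let a_i = P(absorbed in s_1 | start in state i).
Boundary conditions: a_s_1 = 1, a_s_4 = 0.
For each transient state i, a_i = sum_j P(i->j) * a_j:
  a_s_2 = 11/16*a_s_1 + 1/8*a_s_2 + 1/16*a_s_3 + 1/8*a_s_4
  a_s_3 = 1/2*a_s_1 + 1/8*a_s_2 + 1/8*a_s_3 + 1/4*a_s_4

Substituting a_s_1 = 1 and a_s_4 = 0, rearrange to (I - Q) a = r where r[i] = P(i -> s_1):
  [7/8, -1/16] . (a_s_2, a_s_3) = 11/16
  [-1/8, 7/8] . (a_s_2, a_s_3) = 1/2

Solving yields:
  a_s_2 = 81/97
  a_s_3 = 67/97

Starting state is s_2, so the absorption probability is a_s_2 = 81/97.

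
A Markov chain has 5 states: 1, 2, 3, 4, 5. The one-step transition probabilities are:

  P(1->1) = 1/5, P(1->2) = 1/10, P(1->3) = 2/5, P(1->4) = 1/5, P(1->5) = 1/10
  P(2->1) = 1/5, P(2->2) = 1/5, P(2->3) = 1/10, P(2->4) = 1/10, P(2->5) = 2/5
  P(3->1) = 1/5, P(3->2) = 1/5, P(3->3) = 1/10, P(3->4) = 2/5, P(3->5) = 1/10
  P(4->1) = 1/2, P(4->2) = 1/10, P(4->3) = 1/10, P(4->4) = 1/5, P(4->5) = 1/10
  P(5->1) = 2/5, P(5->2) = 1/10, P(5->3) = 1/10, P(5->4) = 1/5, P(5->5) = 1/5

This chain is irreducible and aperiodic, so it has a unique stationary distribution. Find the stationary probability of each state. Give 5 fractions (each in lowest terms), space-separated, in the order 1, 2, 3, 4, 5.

The stationary distribution satisfies pi = pi * P, i.e.:
  pi_1 = 1/5*pi_1 + 1/5*pi_2 + 1/5*pi_3 + 1/2*pi_4 + 2/5*pi_5
  pi_2 = 1/10*pi_1 + 1/5*pi_2 + 1/5*pi_3 + 1/10*pi_4 + 1/10*pi_5
  pi_3 = 2/5*pi_1 + 1/10*pi_2 + 1/10*pi_3 + 1/10*pi_4 + 1/10*pi_5
  pi_4 = 1/5*pi_1 + 1/10*pi_2 + 2/5*pi_3 + 1/5*pi_4 + 1/5*pi_5
  pi_5 = 1/10*pi_1 + 2/5*pi_2 + 1/10*pi_3 + 1/10*pi_4 + 1/5*pi_5
with normalization: pi_1 + pi_2 + pi_3 + pi_4 + pi_5 = 1.

Using the first 4 balance equations plus normalization, the linear system A*pi = b is:
  [-4/5, 1/5, 1/5, 1/2, 2/5] . pi = 0
  [1/10, -4/5, 1/5, 1/10, 1/10] . pi = 0
  [2/5, 1/10, -9/10, 1/10, 1/10] . pi = 0
  [1/5, 1/10, 2/5, -4/5, 1/5] . pi = 0
  [1, 1, 1, 1, 1] . pi = 1

Solving yields:
  pi_1 = 1129/3783
  pi_2 = 500/3783
  pi_3 = 239/1261
  pi_4 = 850/3783
  pi_5 = 587/3783

Verification (pi * P):
  1129/3783*1/5 + 500/3783*1/5 + 239/1261*1/5 + 850/3783*1/2 + 587/3783*2/5 = 1129/3783 = pi_1  (ok)
  1129/3783*1/10 + 500/3783*1/5 + 239/1261*1/5 + 850/3783*1/10 + 587/3783*1/10 = 500/3783 = pi_2  (ok)
  1129/3783*2/5 + 500/3783*1/10 + 239/1261*1/10 + 850/3783*1/10 + 587/3783*1/10 = 239/1261 = pi_3  (ok)
  1129/3783*1/5 + 500/3783*1/10 + 239/1261*2/5 + 850/3783*1/5 + 587/3783*1/5 = 850/3783 = pi_4  (ok)
  1129/3783*1/10 + 500/3783*2/5 + 239/1261*1/10 + 850/3783*1/10 + 587/3783*1/5 = 587/3783 = pi_5  (ok)

Answer: 1129/3783 500/3783 239/1261 850/3783 587/3783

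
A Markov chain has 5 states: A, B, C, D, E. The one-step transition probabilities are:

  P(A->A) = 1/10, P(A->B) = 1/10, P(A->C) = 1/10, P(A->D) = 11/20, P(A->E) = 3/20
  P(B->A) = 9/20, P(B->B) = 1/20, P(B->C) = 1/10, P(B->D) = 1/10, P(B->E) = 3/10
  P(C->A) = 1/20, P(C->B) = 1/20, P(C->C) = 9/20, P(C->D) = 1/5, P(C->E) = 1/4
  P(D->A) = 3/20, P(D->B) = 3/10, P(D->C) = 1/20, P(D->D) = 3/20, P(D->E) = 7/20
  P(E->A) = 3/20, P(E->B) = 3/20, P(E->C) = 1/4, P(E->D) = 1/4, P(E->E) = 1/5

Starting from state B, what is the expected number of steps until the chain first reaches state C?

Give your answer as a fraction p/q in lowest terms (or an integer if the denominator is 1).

Answer: 26780/3363

Derivation:
Let h_i = expected steps to first reach C from state i.
Boundary: h_C = 0.
First-step equations for the other states:
  h_A = 1 + 1/10*h_A + 1/10*h_B + 1/10*h_C + 11/20*h_D + 3/20*h_E
  h_B = 1 + 9/20*h_A + 1/20*h_B + 1/10*h_C + 1/10*h_D + 3/10*h_E
  h_D = 1 + 3/20*h_A + 3/10*h_B + 1/20*h_C + 3/20*h_D + 7/20*h_E
  h_E = 1 + 3/20*h_A + 3/20*h_B + 1/4*h_C + 1/4*h_D + 1/5*h_E

Substituting h_C = 0 and rearranging gives the linear system (I - Q) h = 1:
  [9/10, -1/10, -11/20, -3/20] . (h_A, h_B, h_D, h_E) = 1
  [-9/20, 19/20, -1/10, -3/10] . (h_A, h_B, h_D, h_E) = 1
  [-3/20, -3/10, 17/20, -7/20] . (h_A, h_B, h_D, h_E) = 1
  [-3/20, -3/20, -1/4, 4/5] . (h_A, h_B, h_D, h_E) = 1

Solving yields:
  h_A = 27520/3363
  h_B = 26780/3363
  h_D = 27760/3363
  h_E = 23060/3363

Starting state is B, so the expected hitting time is h_B = 26780/3363.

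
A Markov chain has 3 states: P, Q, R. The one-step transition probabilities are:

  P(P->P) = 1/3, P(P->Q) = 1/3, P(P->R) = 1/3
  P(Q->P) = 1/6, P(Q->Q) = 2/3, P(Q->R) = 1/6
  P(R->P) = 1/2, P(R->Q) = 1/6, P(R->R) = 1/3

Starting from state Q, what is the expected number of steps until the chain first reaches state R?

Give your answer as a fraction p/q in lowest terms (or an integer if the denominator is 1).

Let h_i = expected steps to first reach R from state i.
Boundary: h_R = 0.
First-step equations for the other states:
  h_P = 1 + 1/3*h_P + 1/3*h_Q + 1/3*h_R
  h_Q = 1 + 1/6*h_P + 2/3*h_Q + 1/6*h_R

Substituting h_R = 0 and rearranging gives the linear system (I - Q) h = 1:
  [2/3, -1/3] . (h_P, h_Q) = 1
  [-1/6, 1/3] . (h_P, h_Q) = 1

Solving yields:
  h_P = 4
  h_Q = 5

Starting state is Q, so the expected hitting time is h_Q = 5.

Answer: 5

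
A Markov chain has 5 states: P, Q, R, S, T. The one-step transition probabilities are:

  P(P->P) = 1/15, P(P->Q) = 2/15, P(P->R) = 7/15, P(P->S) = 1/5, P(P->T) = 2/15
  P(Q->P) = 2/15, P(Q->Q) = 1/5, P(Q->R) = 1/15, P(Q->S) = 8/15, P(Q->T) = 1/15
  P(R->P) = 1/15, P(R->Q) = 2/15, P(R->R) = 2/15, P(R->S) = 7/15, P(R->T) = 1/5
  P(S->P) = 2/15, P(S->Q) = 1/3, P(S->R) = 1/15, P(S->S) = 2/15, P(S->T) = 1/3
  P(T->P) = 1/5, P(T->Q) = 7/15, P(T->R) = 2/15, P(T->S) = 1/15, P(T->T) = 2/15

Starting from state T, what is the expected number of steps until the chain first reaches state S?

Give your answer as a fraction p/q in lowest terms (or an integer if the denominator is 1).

Answer: 72900/20753

Derivation:
Let h_i = expected steps to first reach S from state i.
Boundary: h_S = 0.
First-step equations for the other states:
  h_P = 1 + 1/15*h_P + 2/15*h_Q + 7/15*h_R + 1/5*h_S + 2/15*h_T
  h_Q = 1 + 2/15*h_P + 1/5*h_Q + 1/15*h_R + 8/15*h_S + 1/15*h_T
  h_R = 1 + 1/15*h_P + 2/15*h_Q + 2/15*h_R + 7/15*h_S + 1/5*h_T
  h_T = 1 + 1/5*h_P + 7/15*h_Q + 2/15*h_R + 1/15*h_S + 2/15*h_T

Substituting h_S = 0 and rearranging gives the linear system (I - Q) h = 1:
  [14/15, -2/15, -7/15, -2/15] . (h_P, h_Q, h_R, h_T) = 1
  [-2/15, 4/5, -1/15, -1/15] . (h_P, h_Q, h_R, h_T) = 1
  [-1/15, -2/15, 13/15, -1/5] . (h_P, h_Q, h_R, h_T) = 1
  [-1/5, -7/15, -2/15, 13/15] . (h_P, h_Q, h_R, h_T) = 1

Solving yields:
  h_P = 66000/20753
  h_Q = 47445/20753
  h_R = 53145/20753
  h_T = 72900/20753

Starting state is T, so the expected hitting time is h_T = 72900/20753.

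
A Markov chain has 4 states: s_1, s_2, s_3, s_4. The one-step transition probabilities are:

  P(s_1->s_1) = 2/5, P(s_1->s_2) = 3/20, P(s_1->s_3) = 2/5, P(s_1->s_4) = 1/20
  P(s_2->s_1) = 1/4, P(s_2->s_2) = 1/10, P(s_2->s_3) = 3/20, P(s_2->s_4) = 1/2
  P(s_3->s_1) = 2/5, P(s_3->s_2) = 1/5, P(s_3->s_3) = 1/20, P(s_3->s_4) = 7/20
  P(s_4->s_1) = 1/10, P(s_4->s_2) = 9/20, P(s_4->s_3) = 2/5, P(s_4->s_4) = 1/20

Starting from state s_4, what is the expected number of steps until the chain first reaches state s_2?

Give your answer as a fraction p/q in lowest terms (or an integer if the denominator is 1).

Let h_i = expected steps to first reach s_2 from state i.
Boundary: h_s_2 = 0.
First-step equations for the other states:
  h_s_1 = 1 + 2/5*h_s_1 + 3/20*h_s_2 + 2/5*h_s_3 + 1/20*h_s_4
  h_s_3 = 1 + 2/5*h_s_1 + 1/5*h_s_2 + 1/20*h_s_3 + 7/20*h_s_4
  h_s_4 = 1 + 1/10*h_s_1 + 9/20*h_s_2 + 2/5*h_s_3 + 1/20*h_s_4

Substituting h_s_2 = 0 and rearranging gives the linear system (I - Q) h = 1:
  [3/5, -2/5, -1/20] . (h_s_1, h_s_3, h_s_4) = 1
  [-2/5, 19/20, -7/20] . (h_s_1, h_s_3, h_s_4) = 1
  [-1/10, -2/5, 19/20] . (h_s_1, h_s_3, h_s_4) = 1

Solving yields:
  h_s_1 = 1080/223
  h_s_3 = 968/223
  h_s_4 = 756/223

Starting state is s_4, so the expected hitting time is h_s_4 = 756/223.

Answer: 756/223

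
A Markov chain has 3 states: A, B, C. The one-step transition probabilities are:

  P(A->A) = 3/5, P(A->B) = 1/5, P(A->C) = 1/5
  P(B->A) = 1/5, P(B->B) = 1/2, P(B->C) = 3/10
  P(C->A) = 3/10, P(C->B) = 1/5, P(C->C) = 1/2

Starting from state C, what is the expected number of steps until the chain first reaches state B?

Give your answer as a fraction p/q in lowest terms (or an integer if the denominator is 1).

Let h_i = expected steps to first reach B from state i.
Boundary: h_B = 0.
First-step equations for the other states:
  h_A = 1 + 3/5*h_A + 1/5*h_B + 1/5*h_C
  h_C = 1 + 3/10*h_A + 1/5*h_B + 1/2*h_C

Substituting h_B = 0 and rearranging gives the linear system (I - Q) h = 1:
  [2/5, -1/5] . (h_A, h_C) = 1
  [-3/10, 1/2] . (h_A, h_C) = 1

Solving yields:
  h_A = 5
  h_C = 5

Starting state is C, so the expected hitting time is h_C = 5.

Answer: 5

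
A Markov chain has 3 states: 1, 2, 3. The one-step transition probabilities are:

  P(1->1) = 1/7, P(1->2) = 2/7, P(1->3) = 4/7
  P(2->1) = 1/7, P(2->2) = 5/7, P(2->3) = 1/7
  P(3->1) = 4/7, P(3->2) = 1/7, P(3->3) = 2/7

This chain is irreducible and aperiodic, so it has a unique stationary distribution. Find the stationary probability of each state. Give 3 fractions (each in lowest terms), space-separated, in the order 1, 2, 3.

Answer: 3/11 14/33 10/33

Derivation:
The stationary distribution satisfies pi = pi * P, i.e.:
  pi_1 = 1/7*pi_1 + 1/7*pi_2 + 4/7*pi_3
  pi_2 = 2/7*pi_1 + 5/7*pi_2 + 1/7*pi_3
  pi_3 = 4/7*pi_1 + 1/7*pi_2 + 2/7*pi_3
with normalization: pi_1 + pi_2 + pi_3 = 1.

Using the first 2 balance equations plus normalization, the linear system A*pi = b is:
  [-6/7, 1/7, 4/7] . pi = 0
  [2/7, -2/7, 1/7] . pi = 0
  [1, 1, 1] . pi = 1

Solving yields:
  pi_1 = 3/11
  pi_2 = 14/33
  pi_3 = 10/33

Verification (pi * P):
  3/11*1/7 + 14/33*1/7 + 10/33*4/7 = 3/11 = pi_1  (ok)
  3/11*2/7 + 14/33*5/7 + 10/33*1/7 = 14/33 = pi_2  (ok)
  3/11*4/7 + 14/33*1/7 + 10/33*2/7 = 10/33 = pi_3  (ok)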